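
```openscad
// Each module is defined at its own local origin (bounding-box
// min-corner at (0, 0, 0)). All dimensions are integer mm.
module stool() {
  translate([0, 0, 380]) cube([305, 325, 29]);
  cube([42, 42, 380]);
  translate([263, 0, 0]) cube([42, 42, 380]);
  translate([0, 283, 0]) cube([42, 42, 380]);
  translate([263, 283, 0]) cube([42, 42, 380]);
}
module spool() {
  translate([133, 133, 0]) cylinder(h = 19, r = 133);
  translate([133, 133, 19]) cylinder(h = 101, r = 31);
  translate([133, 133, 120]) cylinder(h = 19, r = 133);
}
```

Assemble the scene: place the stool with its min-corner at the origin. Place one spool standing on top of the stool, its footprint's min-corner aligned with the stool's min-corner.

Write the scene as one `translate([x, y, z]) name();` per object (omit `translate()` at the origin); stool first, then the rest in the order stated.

stool();
translate([0, 0, 409]) spool();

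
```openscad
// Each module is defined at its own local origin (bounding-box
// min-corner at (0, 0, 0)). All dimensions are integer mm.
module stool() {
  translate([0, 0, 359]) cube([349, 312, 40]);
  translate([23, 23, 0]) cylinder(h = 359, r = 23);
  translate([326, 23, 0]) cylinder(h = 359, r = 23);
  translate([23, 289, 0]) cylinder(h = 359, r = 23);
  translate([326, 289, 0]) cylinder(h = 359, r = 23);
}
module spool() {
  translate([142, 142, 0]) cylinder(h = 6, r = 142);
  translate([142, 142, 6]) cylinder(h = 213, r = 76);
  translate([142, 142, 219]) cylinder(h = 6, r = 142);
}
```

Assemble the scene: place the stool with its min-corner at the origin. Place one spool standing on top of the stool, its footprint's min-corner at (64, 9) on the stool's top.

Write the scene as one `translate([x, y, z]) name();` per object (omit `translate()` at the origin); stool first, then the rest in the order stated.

stool();
translate([64, 9, 399]) spool();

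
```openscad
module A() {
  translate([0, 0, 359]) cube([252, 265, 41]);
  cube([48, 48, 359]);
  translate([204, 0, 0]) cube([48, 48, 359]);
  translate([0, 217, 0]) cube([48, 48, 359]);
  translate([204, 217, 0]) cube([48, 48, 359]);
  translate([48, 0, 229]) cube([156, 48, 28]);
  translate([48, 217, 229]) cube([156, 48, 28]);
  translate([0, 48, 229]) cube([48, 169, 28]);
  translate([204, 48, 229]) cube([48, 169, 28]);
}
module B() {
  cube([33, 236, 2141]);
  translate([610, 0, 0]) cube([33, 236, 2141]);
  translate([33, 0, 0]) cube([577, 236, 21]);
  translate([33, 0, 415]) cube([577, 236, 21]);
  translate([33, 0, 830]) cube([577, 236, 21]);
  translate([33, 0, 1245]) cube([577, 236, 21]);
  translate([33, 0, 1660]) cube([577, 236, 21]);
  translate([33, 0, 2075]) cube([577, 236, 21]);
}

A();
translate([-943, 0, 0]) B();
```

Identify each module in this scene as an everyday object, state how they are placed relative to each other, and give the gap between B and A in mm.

The bookshelf's nearest face is 300 mm from the stool's −x face.

A is a stool. B is a bookshelf. The bookshelf is on the floor beside the stool on its −x side. The gap between the bookshelf and the stool is 300 mm.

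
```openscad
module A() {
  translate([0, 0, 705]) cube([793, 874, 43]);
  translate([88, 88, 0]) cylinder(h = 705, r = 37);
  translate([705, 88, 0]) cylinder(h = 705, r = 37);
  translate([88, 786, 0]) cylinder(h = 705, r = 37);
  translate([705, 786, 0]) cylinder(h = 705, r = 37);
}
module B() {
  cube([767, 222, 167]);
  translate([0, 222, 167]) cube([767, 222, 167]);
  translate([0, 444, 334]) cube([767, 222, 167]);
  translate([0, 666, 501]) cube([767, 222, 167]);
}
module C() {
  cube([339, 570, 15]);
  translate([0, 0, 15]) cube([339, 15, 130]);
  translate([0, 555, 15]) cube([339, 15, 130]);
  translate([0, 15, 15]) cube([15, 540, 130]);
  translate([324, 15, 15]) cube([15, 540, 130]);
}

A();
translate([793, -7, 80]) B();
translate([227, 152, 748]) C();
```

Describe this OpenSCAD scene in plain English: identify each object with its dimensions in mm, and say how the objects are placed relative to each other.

A is a rectangular dining table. The top is 793×874×43 mm with its upper surface at z = 748 mm. It stands on four round legs of 74 mm diameter, each leg's bounding box inset 51 mm from the nearest pair of top edges, running from the floor to the underside of the top.

B is a run of 4 identical solid stair steps. Each tread is 767×222 mm and each step block is 167 mm high. Step 1 rests on the floor; step k is offset from step 1 by (k−1)×222 mm in y and (k−1)×167 mm in z.

C is an open storage box with external size 339×570×145 mm and wall thickness 15 mm (the base is also 15 mm thick). The base covers the whole footprint; the four walls stand on the base, with the y-facing walls full-width and the x-facing walls fitting between their inner faces.

The staircase is beside the table with their tops flush at z = 748. The open box is on top of the table, centred.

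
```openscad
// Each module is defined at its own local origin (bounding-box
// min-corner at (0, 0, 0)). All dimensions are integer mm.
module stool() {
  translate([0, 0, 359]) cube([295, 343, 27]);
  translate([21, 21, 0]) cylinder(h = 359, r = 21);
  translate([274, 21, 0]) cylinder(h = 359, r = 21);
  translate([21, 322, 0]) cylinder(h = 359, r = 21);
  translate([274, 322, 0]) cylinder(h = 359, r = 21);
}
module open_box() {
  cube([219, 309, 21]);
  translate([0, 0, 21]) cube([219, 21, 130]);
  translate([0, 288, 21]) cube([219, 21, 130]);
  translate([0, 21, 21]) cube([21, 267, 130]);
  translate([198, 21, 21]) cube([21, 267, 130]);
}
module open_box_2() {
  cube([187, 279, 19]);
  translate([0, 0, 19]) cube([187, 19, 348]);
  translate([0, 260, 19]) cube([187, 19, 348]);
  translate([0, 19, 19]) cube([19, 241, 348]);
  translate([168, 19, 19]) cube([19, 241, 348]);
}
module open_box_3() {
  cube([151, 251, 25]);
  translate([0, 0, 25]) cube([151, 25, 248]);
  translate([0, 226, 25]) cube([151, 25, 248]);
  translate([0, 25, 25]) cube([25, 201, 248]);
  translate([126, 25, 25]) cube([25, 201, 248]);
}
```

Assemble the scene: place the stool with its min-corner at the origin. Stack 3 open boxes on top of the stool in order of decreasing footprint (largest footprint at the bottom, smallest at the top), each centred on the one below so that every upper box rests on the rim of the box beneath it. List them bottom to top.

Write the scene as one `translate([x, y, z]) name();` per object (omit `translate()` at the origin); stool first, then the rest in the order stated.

stool();
translate([38, 17, 386]) open_box();
translate([54, 32, 537]) open_box_2();
translate([72, 46, 904]) open_box_3();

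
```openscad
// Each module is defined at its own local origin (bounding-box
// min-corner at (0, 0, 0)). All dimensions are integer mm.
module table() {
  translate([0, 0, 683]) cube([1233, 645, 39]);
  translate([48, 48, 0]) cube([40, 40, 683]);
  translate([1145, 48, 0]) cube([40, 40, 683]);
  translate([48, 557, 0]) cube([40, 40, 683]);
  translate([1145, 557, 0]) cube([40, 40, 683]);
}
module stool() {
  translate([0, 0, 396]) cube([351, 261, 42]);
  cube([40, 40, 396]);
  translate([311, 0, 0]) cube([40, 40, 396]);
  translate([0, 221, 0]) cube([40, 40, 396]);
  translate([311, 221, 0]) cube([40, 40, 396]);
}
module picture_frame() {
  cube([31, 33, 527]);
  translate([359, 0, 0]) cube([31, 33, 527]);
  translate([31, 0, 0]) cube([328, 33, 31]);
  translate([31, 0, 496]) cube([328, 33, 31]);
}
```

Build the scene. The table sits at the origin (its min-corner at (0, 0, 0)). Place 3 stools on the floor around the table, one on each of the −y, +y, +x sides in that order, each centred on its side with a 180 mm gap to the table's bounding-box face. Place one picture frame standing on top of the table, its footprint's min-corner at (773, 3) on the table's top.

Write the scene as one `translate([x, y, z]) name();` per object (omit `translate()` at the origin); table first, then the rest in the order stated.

table();
translate([441, -441, 0]) stool();
translate([441, 825, 0]) stool();
translate([1413, 192, 0]) stool();
translate([773, 3, 722]) picture_frame();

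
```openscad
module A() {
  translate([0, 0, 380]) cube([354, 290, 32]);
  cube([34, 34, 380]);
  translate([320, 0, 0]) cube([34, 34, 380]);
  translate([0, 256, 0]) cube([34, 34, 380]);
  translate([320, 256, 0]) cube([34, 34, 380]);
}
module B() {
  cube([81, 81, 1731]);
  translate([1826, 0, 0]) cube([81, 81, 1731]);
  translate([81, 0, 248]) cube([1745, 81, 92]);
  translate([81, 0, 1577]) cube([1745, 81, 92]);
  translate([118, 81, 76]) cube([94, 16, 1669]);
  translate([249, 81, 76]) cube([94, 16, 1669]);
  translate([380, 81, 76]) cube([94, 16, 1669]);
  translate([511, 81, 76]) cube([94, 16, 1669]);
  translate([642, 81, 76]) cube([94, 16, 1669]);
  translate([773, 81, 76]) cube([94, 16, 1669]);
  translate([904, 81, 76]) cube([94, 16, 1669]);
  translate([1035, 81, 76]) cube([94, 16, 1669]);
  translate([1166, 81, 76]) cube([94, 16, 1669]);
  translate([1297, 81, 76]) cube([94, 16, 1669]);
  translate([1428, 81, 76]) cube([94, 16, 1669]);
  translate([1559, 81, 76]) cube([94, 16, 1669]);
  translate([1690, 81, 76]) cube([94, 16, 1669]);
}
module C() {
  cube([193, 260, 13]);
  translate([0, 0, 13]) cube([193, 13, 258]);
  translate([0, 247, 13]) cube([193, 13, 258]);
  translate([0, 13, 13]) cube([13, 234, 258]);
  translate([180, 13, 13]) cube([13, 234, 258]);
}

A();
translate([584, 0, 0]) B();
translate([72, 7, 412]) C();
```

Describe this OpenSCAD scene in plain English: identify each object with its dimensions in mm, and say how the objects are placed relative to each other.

A is a four-legged stool. The seat is a 354×290×32 mm slab whose top surface is at z = 412 mm; four square legs, each 34×34 mm in cross-section, run from the floor (z = 0) to the underside of the seat, each flush with a corner of the seat.

B is a fence section. Two 81×81 mm posts, 1731 mm tall, stand on the floor with a clear span of 1745 mm between their inner faces. Two horizontal rails of 81×92 mm section span the gap between the posts with their undersides at z = 248 mm and z = 1577 mm, flush with the posts' −y face. 13 pickets, each 94 mm wide, 16 mm thick and 1669 mm tall, are fixed to the +y face of the rails with their bottoms at z = 76 mm, evenly spaced across the span with equal gaps (rounded down to the nearest mm) at the −x end and between each pair — any rounding remainder accumulates at the +x end.

C is an open-topped rectangular box: outside dimensions 193×260×271 mm, with a uniform wall and base thickness of 13 mm. The base is a full 193×260 slab on the floor; four walls sit on top of the base. The front and back walls (the −y and +y sides) span the full width; the two side walls fit between them.

The fence section is on the floor beside the stool on its +x side. The open box is on top of the stool.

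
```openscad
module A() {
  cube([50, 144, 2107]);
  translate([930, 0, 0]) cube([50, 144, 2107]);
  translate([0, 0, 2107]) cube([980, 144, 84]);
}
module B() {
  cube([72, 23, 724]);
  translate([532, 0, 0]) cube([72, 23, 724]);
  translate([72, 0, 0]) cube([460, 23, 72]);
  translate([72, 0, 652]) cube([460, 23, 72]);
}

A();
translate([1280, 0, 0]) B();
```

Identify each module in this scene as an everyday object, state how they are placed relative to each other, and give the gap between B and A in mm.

A is a door frame. B is a picture frame. The picture frame is on the floor beside the door frame on its +x side. The gap between the picture frame and the door frame is 300 mm.

The picture frame's nearest face is 300 mm from the door frame's +x face.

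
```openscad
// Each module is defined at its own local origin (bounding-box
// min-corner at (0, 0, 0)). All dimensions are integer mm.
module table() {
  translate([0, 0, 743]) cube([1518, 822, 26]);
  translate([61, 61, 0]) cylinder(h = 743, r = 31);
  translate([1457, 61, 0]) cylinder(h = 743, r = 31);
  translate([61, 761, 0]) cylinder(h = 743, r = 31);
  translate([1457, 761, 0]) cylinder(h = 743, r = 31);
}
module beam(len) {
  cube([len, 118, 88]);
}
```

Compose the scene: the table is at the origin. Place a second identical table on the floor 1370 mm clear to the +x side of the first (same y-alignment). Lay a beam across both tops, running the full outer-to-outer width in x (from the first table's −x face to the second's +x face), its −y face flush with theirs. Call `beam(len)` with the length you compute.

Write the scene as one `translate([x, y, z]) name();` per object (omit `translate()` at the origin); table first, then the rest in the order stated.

table();
translate([2888, 0, 0]) table();
translate([0, 0, 769]) beam(4406);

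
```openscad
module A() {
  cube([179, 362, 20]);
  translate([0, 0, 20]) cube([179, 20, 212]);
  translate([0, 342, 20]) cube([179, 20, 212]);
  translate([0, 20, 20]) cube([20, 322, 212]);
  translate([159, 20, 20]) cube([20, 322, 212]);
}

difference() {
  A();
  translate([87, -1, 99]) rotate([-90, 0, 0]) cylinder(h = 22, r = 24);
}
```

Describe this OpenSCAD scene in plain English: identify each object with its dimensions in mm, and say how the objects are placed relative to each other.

A is an open storage box with external size 179×362×232 mm and wall thickness 20 mm (the base is also 20 mm thick). The base covers the whole footprint; the four walls stand on the base, with the y-facing walls full-width and the x-facing walls fitting between their inner faces.

The open box has a circular hole of radius 24 mm through its front wall, centred at (x = 87, z = 99).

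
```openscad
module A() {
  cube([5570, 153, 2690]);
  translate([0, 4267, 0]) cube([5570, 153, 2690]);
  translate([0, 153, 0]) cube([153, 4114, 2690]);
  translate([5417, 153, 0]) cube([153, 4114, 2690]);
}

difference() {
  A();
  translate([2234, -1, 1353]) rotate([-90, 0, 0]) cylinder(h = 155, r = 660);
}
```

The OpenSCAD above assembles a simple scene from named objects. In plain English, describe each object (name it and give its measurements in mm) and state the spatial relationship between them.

A is a box-shaped house frame (walls only): outside footprint 5570×4420 mm, wall height 2690 mm, wall thickness 153 mm. The two y-facing walls run the full x-width; the two x-facing walls fit between the inner faces of the y-facing walls.

The house frame has a circular hole of radius 660 mm through its front wall, centred at (x = 2234, z = 1353).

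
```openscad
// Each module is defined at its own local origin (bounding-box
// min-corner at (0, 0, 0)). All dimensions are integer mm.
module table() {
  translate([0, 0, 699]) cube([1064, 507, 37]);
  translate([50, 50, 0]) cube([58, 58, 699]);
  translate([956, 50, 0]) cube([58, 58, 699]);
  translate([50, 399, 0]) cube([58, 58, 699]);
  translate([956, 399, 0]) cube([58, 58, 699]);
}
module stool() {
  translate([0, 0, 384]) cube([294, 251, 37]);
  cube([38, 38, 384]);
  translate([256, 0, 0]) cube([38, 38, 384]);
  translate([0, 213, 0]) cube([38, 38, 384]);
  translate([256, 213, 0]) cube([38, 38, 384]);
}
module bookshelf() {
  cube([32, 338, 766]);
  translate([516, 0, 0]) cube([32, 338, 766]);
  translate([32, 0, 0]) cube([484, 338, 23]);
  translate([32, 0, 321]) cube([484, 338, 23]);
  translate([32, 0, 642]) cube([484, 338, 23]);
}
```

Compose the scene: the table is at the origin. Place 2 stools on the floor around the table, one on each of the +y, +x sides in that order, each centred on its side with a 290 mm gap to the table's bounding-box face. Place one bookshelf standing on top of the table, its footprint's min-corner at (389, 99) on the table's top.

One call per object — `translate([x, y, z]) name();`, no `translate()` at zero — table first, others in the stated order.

table();
translate([385, 797, 0]) stool();
translate([1354, 128, 0]) stool();
translate([389, 99, 736]) bookshelf();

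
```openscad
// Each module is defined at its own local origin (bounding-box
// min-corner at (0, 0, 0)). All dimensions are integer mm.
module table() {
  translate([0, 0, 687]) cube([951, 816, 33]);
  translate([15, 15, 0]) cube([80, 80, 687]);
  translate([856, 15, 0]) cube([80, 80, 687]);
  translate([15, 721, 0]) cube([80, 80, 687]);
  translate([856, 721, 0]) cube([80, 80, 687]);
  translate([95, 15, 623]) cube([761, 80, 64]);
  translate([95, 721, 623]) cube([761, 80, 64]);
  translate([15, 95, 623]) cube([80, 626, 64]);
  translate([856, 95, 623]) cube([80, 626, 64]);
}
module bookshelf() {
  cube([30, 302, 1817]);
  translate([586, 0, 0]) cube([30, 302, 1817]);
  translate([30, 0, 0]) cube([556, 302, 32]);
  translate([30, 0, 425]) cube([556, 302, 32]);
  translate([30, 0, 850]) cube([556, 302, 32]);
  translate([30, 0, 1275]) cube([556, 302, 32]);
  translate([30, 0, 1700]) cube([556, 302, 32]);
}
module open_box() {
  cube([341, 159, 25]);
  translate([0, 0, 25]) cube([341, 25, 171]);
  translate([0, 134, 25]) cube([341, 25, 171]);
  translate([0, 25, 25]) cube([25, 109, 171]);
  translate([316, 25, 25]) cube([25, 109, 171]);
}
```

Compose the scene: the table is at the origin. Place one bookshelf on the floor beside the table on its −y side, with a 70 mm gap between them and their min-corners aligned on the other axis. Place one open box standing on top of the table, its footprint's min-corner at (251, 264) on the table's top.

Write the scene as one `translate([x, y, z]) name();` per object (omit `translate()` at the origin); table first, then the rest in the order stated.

table();
translate([0, -372, 0]) bookshelf();
translate([251, 264, 720]) open_box();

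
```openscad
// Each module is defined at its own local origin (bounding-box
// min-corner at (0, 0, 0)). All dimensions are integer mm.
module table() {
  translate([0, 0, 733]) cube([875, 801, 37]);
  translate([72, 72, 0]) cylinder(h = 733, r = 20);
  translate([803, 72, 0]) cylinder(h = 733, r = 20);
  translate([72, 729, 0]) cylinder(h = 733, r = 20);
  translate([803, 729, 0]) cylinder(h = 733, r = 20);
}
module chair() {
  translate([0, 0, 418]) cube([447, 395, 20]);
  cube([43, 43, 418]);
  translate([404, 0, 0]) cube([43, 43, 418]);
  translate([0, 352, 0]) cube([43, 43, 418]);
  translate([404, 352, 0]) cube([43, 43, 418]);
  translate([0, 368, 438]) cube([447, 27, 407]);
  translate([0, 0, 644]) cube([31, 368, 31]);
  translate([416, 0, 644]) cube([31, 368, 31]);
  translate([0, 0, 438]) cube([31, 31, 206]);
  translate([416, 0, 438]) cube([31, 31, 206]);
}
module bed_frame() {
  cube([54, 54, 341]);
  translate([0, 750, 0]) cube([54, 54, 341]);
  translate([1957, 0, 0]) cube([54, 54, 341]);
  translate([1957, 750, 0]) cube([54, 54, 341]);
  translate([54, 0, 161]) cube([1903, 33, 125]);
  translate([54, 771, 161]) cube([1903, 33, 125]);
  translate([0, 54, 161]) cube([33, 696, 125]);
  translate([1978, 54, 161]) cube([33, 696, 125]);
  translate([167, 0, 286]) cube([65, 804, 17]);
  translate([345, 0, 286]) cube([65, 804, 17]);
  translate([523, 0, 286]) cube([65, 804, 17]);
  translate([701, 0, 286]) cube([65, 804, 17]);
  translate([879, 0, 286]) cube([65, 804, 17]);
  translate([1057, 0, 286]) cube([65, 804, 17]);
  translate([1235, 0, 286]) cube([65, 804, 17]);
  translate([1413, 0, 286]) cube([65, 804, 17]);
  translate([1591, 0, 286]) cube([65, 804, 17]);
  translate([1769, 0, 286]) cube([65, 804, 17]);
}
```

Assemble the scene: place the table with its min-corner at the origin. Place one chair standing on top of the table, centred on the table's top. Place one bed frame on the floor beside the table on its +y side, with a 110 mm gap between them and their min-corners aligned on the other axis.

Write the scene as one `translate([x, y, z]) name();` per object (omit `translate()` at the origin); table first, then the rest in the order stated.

table();
translate([214, 203, 770]) chair();
translate([0, 911, 0]) bed_frame();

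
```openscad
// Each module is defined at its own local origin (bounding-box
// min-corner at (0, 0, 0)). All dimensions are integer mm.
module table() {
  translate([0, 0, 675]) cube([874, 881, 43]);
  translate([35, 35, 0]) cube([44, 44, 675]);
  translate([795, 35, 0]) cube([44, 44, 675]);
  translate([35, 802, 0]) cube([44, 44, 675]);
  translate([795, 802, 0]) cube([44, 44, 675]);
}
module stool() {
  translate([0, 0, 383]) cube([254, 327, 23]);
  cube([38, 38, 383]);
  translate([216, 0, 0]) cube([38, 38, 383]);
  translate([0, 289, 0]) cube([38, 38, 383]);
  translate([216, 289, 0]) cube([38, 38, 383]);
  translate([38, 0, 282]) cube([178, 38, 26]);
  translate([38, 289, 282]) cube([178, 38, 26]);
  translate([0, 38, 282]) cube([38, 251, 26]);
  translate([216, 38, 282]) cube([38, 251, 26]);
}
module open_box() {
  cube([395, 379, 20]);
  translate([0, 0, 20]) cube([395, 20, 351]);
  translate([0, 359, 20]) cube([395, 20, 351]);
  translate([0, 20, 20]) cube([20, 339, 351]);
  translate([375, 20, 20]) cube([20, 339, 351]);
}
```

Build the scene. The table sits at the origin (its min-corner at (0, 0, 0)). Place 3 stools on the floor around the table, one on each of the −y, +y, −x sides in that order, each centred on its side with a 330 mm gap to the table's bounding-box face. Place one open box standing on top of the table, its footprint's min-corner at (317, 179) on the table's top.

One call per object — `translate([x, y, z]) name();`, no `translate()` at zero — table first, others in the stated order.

table();
translate([310, -657, 0]) stool();
translate([310, 1211, 0]) stool();
translate([-584, 277, 0]) stool();
translate([317, 179, 718]) open_box();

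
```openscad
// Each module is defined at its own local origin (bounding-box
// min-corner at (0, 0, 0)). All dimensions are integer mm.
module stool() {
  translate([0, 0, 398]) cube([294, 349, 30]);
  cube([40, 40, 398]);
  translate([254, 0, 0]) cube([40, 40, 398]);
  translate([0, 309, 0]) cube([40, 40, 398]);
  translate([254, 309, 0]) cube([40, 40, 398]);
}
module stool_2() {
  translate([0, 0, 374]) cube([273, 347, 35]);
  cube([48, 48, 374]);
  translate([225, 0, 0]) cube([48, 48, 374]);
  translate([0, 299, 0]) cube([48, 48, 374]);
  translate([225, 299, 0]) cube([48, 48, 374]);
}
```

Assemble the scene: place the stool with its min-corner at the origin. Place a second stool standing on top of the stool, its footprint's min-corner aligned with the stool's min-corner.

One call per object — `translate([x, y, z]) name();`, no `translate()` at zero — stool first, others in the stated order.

stool();
translate([0, 0, 428]) stool_2();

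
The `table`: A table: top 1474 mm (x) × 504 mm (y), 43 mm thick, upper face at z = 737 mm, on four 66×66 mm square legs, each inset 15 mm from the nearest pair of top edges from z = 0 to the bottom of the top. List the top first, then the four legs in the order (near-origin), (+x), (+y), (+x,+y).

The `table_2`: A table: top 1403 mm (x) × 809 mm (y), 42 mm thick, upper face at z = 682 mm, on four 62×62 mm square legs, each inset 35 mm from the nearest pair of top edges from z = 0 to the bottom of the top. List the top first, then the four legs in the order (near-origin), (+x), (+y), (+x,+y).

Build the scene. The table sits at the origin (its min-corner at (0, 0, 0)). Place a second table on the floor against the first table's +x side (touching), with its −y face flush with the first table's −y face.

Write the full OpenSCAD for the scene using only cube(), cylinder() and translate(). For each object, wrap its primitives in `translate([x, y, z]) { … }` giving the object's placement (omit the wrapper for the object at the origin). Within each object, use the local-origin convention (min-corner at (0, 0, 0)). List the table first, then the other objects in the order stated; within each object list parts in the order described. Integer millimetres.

translate([0, 0, 694]) cube([1474, 504, 43]);
translate([15, 15, 0]) cube([66, 66, 694]);
translate([1393, 15, 0]) cube([66, 66, 694]);
translate([15, 423, 0]) cube([66, 66, 694]);
translate([1393, 423, 0]) cube([66, 66, 694]);
translate([1474, 0, 0]) {
  translate([0, 0, 640]) cube([1403, 809, 42]);
  translate([35, 35, 0]) cube([62, 62, 640]);
  translate([1306, 35, 0]) cube([62, 62, 640]);
  translate([35, 712, 0]) cube([62, 62, 640]);
  translate([1306, 712, 0]) cube([62, 62, 640]);
}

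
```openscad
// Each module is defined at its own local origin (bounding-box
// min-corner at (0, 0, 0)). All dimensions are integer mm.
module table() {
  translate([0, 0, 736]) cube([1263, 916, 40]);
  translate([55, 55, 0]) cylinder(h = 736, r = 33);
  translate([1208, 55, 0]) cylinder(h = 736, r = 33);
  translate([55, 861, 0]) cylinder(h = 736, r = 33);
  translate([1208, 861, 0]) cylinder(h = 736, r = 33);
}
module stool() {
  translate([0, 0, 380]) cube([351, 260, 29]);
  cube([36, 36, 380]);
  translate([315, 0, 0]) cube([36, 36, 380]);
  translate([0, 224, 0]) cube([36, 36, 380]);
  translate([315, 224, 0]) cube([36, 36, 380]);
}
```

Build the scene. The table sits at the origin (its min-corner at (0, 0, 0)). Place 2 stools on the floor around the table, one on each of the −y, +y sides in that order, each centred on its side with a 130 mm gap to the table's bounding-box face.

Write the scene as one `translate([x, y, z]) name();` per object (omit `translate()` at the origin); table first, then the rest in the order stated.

table();
translate([456, -390, 0]) stool();
translate([456, 1046, 0]) stool();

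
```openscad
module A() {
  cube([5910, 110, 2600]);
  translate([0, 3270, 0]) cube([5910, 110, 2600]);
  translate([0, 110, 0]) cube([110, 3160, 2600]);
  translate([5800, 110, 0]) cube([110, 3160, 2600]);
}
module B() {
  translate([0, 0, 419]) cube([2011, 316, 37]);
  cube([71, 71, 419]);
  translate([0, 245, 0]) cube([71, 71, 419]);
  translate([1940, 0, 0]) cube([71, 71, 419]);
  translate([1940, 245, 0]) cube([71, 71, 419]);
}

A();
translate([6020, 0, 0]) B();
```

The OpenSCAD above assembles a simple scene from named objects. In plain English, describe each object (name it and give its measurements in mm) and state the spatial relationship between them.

A is a box-shaped house frame (walls only): outside footprint 5910×3380 mm, wall height 2600 mm, wall thickness 110 mm. The two y-facing walls run the full x-width; the two x-facing walls fit between the inner faces of the y-facing walls.

B is a bench: a 2011×316 mm seat slab, 37 mm thick, top at z = 456 mm, on four 71×71 mm square legs flush with the seat corners and standing on z = 0.

The bench is on the floor beside the house frame on its +x side.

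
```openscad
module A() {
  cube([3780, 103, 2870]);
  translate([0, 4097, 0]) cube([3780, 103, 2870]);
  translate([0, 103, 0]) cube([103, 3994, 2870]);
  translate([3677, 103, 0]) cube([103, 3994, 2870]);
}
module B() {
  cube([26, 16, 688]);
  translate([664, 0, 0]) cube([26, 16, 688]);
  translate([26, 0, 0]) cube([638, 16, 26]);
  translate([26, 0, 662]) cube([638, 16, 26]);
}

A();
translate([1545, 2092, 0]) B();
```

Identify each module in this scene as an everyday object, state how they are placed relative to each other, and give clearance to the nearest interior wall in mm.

A is a house frame. B is a picture frame. The picture frame sits inside the house frame, centred. The clearance to the nearest interior wall is 1442 mm.

Clearances: x = 1442, y = 1989; minimum 1442 mm.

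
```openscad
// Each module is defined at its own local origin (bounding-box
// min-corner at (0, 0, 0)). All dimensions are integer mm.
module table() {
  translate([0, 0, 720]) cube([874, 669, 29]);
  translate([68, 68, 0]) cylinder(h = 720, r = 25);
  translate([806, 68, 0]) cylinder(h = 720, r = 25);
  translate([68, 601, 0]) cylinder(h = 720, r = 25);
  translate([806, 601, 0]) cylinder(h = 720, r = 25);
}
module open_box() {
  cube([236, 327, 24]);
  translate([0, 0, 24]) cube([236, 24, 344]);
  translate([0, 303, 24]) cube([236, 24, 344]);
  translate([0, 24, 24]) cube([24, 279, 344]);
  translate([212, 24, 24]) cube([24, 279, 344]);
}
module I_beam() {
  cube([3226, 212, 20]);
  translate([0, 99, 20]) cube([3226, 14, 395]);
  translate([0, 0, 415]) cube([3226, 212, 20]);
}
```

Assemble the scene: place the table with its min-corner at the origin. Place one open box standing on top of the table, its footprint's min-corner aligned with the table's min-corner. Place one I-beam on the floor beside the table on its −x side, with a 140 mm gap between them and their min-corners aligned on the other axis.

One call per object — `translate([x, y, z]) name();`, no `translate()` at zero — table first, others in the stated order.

table();
translate([0, 0, 749]) open_box();
translate([-3366, 0, 0]) I_beam();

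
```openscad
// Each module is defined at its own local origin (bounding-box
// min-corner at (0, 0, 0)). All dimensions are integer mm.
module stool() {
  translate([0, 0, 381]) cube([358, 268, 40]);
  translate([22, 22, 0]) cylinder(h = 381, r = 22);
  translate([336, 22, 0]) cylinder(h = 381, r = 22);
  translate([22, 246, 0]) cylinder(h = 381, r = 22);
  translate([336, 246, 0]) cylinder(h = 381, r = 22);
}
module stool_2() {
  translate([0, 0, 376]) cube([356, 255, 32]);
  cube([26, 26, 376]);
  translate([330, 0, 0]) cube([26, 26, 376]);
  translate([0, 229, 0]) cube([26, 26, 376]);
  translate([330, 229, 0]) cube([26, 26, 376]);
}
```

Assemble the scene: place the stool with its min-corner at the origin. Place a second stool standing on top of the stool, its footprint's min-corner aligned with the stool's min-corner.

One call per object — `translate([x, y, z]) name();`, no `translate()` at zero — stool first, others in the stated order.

stool();
translate([0, 0, 421]) stool_2();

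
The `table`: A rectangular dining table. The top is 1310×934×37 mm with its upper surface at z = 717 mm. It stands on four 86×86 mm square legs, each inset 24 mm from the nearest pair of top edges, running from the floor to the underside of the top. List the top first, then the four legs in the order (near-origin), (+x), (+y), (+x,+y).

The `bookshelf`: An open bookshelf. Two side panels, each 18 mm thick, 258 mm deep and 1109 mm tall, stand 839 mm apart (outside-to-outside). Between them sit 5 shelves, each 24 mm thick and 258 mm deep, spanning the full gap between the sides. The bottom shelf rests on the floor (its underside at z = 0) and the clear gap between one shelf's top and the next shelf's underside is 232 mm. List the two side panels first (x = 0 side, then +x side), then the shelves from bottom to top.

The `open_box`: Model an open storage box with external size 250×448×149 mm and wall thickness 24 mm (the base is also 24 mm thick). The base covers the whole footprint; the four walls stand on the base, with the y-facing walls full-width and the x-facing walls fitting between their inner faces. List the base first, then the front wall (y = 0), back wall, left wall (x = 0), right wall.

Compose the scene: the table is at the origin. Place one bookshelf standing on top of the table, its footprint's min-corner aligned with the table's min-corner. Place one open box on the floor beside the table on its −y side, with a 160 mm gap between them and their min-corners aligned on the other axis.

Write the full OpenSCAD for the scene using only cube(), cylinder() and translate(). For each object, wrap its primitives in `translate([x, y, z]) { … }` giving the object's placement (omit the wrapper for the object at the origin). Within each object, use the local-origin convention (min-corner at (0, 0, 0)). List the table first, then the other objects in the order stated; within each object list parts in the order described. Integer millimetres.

translate([0, 0, 680]) cube([1310, 934, 37]);
translate([24, 24, 0]) cube([86, 86, 680]);
translate([1200, 24, 0]) cube([86, 86, 680]);
translate([24, 824, 0]) cube([86, 86, 680]);
translate([1200, 824, 0]) cube([86, 86, 680]);
translate([0, 0, 717]) {
  cube([18, 258, 1109]);
  translate([821, 0, 0]) cube([18, 258, 1109]);
  translate([18, 0, 0]) cube([803, 258, 24]);
  translate([18, 0, 256]) cube([803, 258, 24]);
  translate([18, 0, 512]) cube([803, 258, 24]);
  translate([18, 0, 768]) cube([803, 258, 24]);
  translate([18, 0, 1024]) cube([803, 258, 24]);
}
translate([0, -608, 0]) {
  cube([250, 448, 24]);
  translate([0, 0, 24]) cube([250, 24, 125]);
  translate([0, 424, 24]) cube([250, 24, 125]);
  translate([0, 24, 24]) cube([24, 400, 125]);
  translate([226, 24, 24]) cube([24, 400, 125]);
}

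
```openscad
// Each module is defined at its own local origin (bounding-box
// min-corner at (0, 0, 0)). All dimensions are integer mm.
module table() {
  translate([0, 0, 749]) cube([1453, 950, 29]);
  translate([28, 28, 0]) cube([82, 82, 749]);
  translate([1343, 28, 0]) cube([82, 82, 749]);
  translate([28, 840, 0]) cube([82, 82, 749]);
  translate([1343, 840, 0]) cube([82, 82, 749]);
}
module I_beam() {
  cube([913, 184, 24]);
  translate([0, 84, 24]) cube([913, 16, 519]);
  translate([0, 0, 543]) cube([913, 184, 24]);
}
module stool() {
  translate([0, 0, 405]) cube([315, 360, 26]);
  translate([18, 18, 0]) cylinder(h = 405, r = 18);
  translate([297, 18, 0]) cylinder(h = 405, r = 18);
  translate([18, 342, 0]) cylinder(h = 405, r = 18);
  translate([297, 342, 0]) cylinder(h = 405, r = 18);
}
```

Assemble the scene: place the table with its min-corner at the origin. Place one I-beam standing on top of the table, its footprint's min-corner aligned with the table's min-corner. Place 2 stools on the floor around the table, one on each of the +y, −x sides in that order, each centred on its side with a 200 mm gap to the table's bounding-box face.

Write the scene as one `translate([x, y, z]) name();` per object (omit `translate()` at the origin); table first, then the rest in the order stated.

table();
translate([0, 0, 778]) I_beam();
translate([569, 1150, 0]) stool();
translate([-515, 295, 0]) stool();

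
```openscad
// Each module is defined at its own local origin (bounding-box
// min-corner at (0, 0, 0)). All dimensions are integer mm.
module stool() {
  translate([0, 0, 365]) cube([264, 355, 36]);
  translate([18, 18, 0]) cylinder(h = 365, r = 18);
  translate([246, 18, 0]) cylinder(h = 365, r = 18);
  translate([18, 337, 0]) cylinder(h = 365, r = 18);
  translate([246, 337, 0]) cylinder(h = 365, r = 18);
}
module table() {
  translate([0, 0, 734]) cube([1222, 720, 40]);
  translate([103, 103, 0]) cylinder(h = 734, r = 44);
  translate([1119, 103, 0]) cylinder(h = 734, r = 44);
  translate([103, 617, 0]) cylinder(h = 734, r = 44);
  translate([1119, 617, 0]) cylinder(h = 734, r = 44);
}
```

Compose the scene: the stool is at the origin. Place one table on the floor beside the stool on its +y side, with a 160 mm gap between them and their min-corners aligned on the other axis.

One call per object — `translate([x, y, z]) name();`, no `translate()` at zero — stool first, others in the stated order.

stool();
translate([0, 515, 0]) table();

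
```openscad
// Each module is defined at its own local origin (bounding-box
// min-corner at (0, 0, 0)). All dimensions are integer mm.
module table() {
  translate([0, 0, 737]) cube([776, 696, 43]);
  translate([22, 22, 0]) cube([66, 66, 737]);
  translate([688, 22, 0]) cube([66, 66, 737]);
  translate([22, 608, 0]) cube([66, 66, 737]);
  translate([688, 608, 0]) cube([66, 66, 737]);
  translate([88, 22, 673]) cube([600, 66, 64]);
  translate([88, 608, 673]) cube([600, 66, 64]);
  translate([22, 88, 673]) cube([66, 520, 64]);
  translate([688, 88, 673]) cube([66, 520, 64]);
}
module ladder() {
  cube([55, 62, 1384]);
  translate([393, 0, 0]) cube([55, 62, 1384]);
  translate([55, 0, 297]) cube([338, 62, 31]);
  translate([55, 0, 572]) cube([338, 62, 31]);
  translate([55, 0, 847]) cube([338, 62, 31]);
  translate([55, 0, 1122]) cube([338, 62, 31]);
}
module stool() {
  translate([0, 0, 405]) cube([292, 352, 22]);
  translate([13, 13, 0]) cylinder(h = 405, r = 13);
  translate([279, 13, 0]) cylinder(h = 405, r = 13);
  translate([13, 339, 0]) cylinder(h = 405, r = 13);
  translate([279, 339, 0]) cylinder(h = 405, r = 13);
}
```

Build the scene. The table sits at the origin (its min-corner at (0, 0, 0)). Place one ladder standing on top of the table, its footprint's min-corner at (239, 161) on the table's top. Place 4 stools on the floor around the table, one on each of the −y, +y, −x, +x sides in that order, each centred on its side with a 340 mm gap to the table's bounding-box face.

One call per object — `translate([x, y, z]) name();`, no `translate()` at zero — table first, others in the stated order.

table();
translate([239, 161, 780]) ladder();
translate([242, -692, 0]) stool();
translate([242, 1036, 0]) stool();
translate([-632, 172, 0]) stool();
translate([1116, 172, 0]) stool();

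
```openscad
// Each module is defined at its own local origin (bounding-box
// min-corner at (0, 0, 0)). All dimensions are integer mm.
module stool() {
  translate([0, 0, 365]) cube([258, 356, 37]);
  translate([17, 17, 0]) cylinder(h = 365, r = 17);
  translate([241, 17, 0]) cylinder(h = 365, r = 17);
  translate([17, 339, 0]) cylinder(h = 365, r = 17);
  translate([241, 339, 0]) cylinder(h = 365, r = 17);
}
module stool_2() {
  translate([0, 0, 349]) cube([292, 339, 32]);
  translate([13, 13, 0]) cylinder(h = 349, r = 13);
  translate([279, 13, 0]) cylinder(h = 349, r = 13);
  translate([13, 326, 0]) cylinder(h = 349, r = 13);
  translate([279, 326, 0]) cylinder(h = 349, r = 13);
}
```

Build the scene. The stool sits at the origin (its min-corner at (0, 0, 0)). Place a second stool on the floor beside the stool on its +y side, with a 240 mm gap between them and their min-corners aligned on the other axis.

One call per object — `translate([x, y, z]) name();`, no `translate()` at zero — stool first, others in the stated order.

stool();
translate([0, 596, 0]) stool_2();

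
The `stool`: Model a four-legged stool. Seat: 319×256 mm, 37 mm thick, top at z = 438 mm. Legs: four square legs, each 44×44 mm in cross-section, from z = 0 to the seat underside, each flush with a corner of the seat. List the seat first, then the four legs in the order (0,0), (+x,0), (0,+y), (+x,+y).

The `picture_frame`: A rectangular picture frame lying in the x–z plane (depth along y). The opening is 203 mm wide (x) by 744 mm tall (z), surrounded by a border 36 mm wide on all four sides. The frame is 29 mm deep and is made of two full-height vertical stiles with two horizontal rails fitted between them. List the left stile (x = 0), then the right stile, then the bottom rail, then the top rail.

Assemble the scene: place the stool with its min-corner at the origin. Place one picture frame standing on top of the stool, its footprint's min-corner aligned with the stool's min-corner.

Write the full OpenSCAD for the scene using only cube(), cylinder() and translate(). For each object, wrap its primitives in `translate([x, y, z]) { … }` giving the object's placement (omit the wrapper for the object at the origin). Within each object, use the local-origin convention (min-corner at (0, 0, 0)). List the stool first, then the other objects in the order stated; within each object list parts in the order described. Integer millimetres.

translate([0, 0, 401]) cube([319, 256, 37]);
cube([44, 44, 401]);
translate([275, 0, 0]) cube([44, 44, 401]);
translate([0, 212, 0]) cube([44, 44, 401]);
translate([275, 212, 0]) cube([44, 44, 401]);
translate([0, 0, 438]) {
  cube([36, 29, 816]);
  translate([239, 0, 0]) cube([36, 29, 816]);
  translate([36, 0, 0]) cube([203, 29, 36]);
  translate([36, 0, 780]) cube([203, 29, 36]);
}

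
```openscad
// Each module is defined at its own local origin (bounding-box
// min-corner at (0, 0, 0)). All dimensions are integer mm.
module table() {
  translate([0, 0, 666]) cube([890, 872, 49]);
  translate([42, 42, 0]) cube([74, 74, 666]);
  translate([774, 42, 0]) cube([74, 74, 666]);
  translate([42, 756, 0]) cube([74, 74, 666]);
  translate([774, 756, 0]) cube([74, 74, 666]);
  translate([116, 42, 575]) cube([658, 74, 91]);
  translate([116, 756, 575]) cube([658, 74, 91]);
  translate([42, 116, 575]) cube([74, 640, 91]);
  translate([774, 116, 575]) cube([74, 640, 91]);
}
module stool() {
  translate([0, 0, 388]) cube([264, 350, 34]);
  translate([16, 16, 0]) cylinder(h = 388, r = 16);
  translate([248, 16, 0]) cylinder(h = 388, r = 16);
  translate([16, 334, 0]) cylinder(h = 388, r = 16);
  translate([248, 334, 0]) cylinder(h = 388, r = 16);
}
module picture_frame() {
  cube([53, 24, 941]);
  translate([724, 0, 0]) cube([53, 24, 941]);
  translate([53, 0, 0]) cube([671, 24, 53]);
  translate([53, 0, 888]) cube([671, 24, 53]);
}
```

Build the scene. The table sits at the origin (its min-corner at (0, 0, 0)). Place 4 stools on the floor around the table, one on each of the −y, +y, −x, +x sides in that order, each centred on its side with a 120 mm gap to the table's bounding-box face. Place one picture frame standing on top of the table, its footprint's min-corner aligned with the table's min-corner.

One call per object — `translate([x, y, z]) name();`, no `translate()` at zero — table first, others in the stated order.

table();
translate([313, -470, 0]) stool();
translate([313, 992, 0]) stool();
translate([-384, 261, 0]) stool();
translate([1010, 261, 0]) stool();
translate([0, 0, 715]) picture_frame();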